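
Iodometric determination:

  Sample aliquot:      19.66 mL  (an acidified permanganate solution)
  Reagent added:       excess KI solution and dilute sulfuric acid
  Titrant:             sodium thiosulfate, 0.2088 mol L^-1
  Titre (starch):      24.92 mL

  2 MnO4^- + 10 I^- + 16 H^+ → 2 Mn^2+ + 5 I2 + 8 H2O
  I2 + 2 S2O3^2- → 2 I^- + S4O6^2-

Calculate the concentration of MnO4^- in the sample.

0.05293 mol/L

n(S2O3^2-) = 0.02492 × 0.2088 = 5.203 × 10^-3 mol
n(I2) = n(S2O3^2-)/2 = 2.602 × 10^-3 mol
From the 2:5 ratio, n(MnO4^-) in the aliquot = 2/5 × 2.602 × 10^-3 = 1.041 × 10^-3 mol
[MnO4^-] = 1.041 × 10^-3 / 0.01966 = 0.05293 mol/L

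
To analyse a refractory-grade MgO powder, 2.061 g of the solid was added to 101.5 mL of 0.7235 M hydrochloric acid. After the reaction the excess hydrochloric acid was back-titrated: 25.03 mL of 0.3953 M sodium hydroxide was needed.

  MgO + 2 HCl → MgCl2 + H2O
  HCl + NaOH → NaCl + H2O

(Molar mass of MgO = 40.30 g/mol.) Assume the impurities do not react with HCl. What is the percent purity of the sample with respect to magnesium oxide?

n(HCl) added = 0.1015 × 0.7235 = 0.07344 mol
n(NaOH) used in back-titration = 0.02503 × 0.3953 = 9.894 × 10^-3 mol
n(HCl) left over = 9.894 × 10^-3 mol (1:1 ratio)
n(HCl) consumed by analyte = 0.07344 − 9.894 × 10^-3 = 0.06354 mol
From the 1:2 ratio, n(MgO) = 1/2 × 0.06354 = 0.03177 mol
mass of MgO = 0.03177 × 40.30 = 1.280 g
% MgO = 1.280 / 2.061 × 100 = 62.12 %

62.12 %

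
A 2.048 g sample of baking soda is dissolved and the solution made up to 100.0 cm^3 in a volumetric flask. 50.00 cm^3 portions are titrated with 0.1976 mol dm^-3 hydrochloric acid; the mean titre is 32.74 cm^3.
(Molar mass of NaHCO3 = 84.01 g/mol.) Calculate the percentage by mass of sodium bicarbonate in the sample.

NaHCO3 + HCl → NaCl + H2O + CO2
n(HCl) per titration = 0.03274 × 0.1976 = 6.469 × 10^-3 mol
n(NaHCO3) in each aliquot = 6.469 × 10^-3 mol (1:1 ratio)
n(NaHCO3) in the whole flask = 6.469 × 10^-3 × 100.0/50.00 = 0.01294 mol
mass of NaHCO3 = 0.01294 × 84.01 = 1.087 g
% NaHCO3 = 1.087 / 2.048 × 100 = 53.08 %

53.08 %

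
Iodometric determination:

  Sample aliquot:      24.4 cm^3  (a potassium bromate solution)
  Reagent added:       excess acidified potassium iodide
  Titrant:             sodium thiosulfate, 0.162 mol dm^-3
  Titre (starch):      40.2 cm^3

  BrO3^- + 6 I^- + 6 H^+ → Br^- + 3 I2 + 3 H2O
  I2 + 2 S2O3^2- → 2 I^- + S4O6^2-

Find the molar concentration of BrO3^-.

0.0445 mol/L

n(S2O3^2-) = 0.0402 × 0.162 = 6.51 × 10^-3 mol
n(I2) = n(S2O3^2-)/2 = 3.26 × 10^-3 mol
From the 1:3 ratio, n(BrO3^-) in the aliquot = 1/3 × 3.26 × 10^-3 = 1.09 × 10^-3 mol
[BrO3^-] = 1.09 × 10^-3 / 0.0244 = 0.0445 mol/L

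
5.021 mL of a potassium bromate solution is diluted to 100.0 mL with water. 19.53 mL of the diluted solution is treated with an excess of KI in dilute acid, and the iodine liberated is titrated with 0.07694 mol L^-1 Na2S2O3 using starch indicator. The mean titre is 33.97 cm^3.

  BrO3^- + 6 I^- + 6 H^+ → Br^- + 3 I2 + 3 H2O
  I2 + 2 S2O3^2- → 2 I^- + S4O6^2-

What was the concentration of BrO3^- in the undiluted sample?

n(S2O3^2-) = 0.03397 × 0.07694 = 2.614 × 10^-3 mol
n(I2) = n(S2O3^2-)/2 = 1.307 × 10^-3 mol
From the 1:3 ratio, n(BrO3^-) in the aliquot = 1/3 × 1.307 × 10^-3 = 4.356 × 10^-4 mol
[BrO3^-]_dilute = 4.356 × 10^-4 / 0.01953 = 0.02230 mol/L
[BrO3^-]_original = 0.02230 × 100.0/5.021 = 0.4442 mol/L

0.4442 mol/L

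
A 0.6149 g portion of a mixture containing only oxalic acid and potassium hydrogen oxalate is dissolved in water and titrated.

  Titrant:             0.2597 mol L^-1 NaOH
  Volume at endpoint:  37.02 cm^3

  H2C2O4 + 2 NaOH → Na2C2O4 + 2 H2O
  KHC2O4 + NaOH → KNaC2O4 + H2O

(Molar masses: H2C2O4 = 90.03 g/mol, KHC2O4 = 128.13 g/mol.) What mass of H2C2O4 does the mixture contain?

n(NaOH) = 0.03702 × 0.2597 = 9.614 × 10^-3 mol
Let x = n(H2C2O4), y = n(KHC2O4).
Titrant: 2x + 1y = 9.614 × 10^-3;  mass: 90.03x + 128.13y = 0.6149
Solving, x = 3.711 × 10^-3 mol, y = 2.191 × 10^-3 mol
mass of H2C2O4 = 3.711 × 10^-3 × 90.03 = 0.3341 g

0.3341 g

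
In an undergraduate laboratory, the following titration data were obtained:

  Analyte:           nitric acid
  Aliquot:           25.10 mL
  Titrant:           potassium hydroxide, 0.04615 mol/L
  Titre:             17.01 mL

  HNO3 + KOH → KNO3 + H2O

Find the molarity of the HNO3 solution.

0.03128 mol/L

n(KOH) = 0.01701 L × 0.04615 mol/L = 7.850 × 10^-4 mol
n(HNO3) = 7.850 × 10^-4 mol (1:1 mole ratio)
[HNO3] = 7.850 × 10^-4 mol / 0.02510 L = 0.03128 mol/L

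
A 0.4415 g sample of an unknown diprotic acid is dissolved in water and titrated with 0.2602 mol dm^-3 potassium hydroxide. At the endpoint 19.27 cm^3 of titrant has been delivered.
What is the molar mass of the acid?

176.1 g/mol

n(KOH) = 0.01927 L × 0.2602 mol/L = 5.014 × 10^-3 mol
From the 1:2 ratio, n(H2A) = 1/2 × 5.014 × 10^-3 = 2.507 × 10^-3 mol
M = m / n = 0.4415 g / 2.507 × 10^-3 mol = 176.1 g/mol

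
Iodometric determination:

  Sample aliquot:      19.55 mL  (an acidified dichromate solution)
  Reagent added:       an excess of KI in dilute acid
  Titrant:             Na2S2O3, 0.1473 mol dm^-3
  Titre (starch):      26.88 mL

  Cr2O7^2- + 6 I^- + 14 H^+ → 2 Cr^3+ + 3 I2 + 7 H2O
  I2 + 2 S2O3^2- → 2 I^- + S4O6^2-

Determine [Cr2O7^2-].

n(S2O3^2-) = 0.02688 × 0.1473 = 3.959 × 10^-3 mol
n(I2) = n(S2O3^2-)/2 = 1.980 × 10^-3 mol
From the 1:3 ratio, n(Cr2O7^2-) in the aliquot = 1/3 × 1.980 × 10^-3 = 6.599 × 10^-4 mol
[Cr2O7^2-] = 6.599 × 10^-4 / 0.01955 = 0.03375 mol/L

0.03375 mol/L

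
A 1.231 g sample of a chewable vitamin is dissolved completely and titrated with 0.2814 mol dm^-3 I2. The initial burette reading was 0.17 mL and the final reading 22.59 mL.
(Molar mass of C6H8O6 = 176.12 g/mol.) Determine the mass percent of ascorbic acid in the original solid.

90.26 %

C6H8O6 + I2 → C6H6O6 + 2 HI
n(I2) = 0.02242 L × 0.2814 mol/L = 6.309 × 10^-3 mol
n(C6H8O6) = 6.309 × 10^-3 mol (1:1 ratio)
mass of C6H8O6 = 6.309 × 10^-3 × 176.12 g/mol = 1.111 g
% C6H8O6 = 1.111 / 1.231 × 100 = 90.26 %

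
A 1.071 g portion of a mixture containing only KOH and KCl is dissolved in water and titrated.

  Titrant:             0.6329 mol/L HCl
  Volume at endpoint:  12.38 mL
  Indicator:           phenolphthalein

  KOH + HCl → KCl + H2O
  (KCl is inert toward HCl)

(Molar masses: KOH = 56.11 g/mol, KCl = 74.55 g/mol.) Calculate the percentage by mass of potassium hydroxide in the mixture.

n(HCl) = 0.01238 × 0.6329 = 7.835 × 10^-3 mol
Let x = n(KOH), y = n(KCl).
Titrant: 1x = 7.835 × 10^-3;  mass: 56.11x + 74.55y = 1.071
Solving, x = 7.835 × 10^-3 mol, y = 8.469 × 10^-3 mol
mass of KOH = 7.835 × 10^-3 × 56.11 = 0.4396 g
% KOH = 0.4396 / 1.071 × 100 = 41.05 %

41.05 %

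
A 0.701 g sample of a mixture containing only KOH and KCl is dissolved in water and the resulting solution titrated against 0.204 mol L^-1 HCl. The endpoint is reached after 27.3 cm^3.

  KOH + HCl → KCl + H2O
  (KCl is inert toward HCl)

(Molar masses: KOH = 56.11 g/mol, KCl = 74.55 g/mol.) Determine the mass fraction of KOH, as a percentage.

n(HCl) = 0.0273 × 0.204 = 5.57 × 10^-3 mol
Let x = n(KOH), y = n(KCl).
Titrant: 1x = 5.57 × 10^-3;  mass: 56.11x + 74.55y = 0.701
Solving, x = 5.57 × 10^-3 mol, y = 5.21 × 10^-3 mol
mass of KOH = 5.57 × 10^-3 × 56.11 = 0.312 g
% KOH = 0.312 / 0.701 × 100 = 44.6 %

44.6 %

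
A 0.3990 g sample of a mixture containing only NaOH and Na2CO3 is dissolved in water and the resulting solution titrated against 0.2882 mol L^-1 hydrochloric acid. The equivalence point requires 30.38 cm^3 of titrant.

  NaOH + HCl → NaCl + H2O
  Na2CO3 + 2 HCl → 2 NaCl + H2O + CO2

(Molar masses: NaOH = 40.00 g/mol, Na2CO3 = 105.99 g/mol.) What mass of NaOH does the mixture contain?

0.2001 g

n(HCl) = 0.03038 × 0.2882 = 8.756 × 10^-3 mol
Let x = n(NaOH), y = n(Na2CO3).
Titrant: 1x + 2y = 8.756 × 10^-3;  mass: 40.00x + 105.99y = 0.3990
Solving, x = 5.002 × 10^-3 mol, y = 1.877 × 10^-3 mol
mass of NaOH = 5.002 × 10^-3 × 40.00 = 0.2001 g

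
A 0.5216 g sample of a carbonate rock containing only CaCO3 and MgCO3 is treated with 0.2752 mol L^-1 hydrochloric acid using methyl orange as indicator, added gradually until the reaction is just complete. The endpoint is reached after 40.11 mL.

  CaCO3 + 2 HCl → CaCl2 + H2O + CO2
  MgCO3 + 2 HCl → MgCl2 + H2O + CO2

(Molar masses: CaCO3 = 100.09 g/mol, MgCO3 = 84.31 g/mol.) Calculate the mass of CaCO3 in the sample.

0.3570 g

n(HCl) = 0.04011 × 0.2752 = 0.01104 mol
Let x = n(CaCO3), y = n(MgCO3).
Titrant: 2x + 2y = 0.01104;  mass: 100.09x + 84.31y = 0.5216
Solving, x = 3.567 × 10^-3 mol, y = 1.952 × 10^-3 mol
mass of CaCO3 = 3.567 × 10^-3 × 100.09 = 0.3570 g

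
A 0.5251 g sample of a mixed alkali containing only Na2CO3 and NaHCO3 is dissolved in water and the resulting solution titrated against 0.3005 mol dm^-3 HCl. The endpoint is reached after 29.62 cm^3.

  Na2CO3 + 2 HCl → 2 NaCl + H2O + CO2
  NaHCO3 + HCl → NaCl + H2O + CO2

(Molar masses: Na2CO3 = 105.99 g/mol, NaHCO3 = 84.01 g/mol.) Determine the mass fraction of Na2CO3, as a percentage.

72.45 %

n(HCl) = 0.02962 × 0.3005 = 8.901 × 10^-3 mol
Let x = n(Na2CO3), y = n(NaHCO3).
Titrant: 2x + 1y = 8.901 × 10^-3;  mass: 105.99x + 84.01y = 0.5251
Solving, x = 3.590 × 10^-3 mol, y = 1.722 × 10^-3 mol
mass of Na2CO3 = 3.590 × 10^-3 × 105.99 = 0.3805 g
% Na2CO3 = 0.3805 / 0.5251 × 100 = 72.45 %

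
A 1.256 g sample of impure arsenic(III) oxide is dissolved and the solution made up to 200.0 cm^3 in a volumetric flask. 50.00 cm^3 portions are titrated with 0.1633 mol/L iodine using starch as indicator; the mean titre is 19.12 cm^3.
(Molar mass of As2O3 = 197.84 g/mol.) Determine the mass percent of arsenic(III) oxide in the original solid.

As2O3 + 2 I2 + 2 H2O → As2O5 + 4 HI
n(I2) per titration = 0.01912 × 0.1633 = 3.122 × 10^-3 mol
From the 1:2 ratio, n(As2O3) in each aliquot = 1/2 × 3.122 × 10^-3 = 1.561 × 10^-3 mol
n(As2O3) in the whole flask = 1.561 × 10^-3 × 200.0/50.00 = 6.245 × 10^-3 mol
mass of As2O3 = 6.245 × 10^-3 × 197.84 = 1.235 g
% As2O3 = 1.235 / 1.256 × 100 = 98.36 %

98.36 %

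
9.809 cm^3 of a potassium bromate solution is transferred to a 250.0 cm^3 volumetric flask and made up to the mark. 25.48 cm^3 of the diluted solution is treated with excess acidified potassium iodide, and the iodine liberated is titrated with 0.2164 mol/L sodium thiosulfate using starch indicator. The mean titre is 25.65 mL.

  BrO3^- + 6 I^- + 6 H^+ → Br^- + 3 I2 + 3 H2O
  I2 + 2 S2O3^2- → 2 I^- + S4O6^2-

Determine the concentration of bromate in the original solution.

n(S2O3^2-) = 0.02565 × 0.2164 = 5.551 × 10^-3 mol
n(I2) = n(S2O3^2-)/2 = 2.775 × 10^-3 mol
From the 1:3 ratio, n(BrO3^-) in the aliquot = 1/3 × 2.775 × 10^-3 = 9.251 × 10^-4 mol
[BrO3^-]_dilute = 9.251 × 10^-4 / 0.02548 = 0.03631 mol/L
[BrO3^-]_original = 0.03631 × 250.0/9.809 = 0.9254 mol/L

0.9254 mol/L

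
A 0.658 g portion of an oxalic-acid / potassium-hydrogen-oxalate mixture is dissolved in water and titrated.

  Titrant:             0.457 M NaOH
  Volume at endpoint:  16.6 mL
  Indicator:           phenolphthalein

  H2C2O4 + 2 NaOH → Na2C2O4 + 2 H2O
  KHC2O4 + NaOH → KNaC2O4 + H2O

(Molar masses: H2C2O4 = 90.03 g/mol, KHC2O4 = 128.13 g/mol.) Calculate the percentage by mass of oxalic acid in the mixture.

25.8 %

n(NaOH) = 0.0166 × 0.457 = 7.59 × 10^-3 mol
Let x = n(H2C2O4), y = n(KHC2O4).
Titrant: 2x + 1y = 7.59 × 10^-3;  mass: 90.03x + 128.13y = 0.658
Solving, x = 1.89 × 10^-3 mol, y = 3.81 × 10^-3 mol
mass of H2C2O4 = 1.89 × 10^-3 × 90.03 = 0.170 g
% H2C2O4 = 0.170 / 0.658 × 100 = 25.8 %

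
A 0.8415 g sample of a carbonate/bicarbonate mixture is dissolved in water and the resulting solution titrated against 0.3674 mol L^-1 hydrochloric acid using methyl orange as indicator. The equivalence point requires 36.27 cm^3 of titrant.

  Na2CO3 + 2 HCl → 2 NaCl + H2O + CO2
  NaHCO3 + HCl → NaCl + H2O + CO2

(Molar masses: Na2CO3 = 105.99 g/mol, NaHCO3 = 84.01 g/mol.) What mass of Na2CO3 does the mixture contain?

n(HCl) = 0.03627 × 0.3674 = 0.01333 mol
Let x = n(Na2CO3), y = n(NaHCO3).
Titrant: 2x + 1y = 0.01333;  mass: 105.99x + 84.01y = 0.8415
Solving, x = 4.481 × 10^-3 mol, y = 4.363 × 10^-3 mol
mass of Na2CO3 = 4.481 × 10^-3 × 105.99 = 0.4750 g

0.4750 g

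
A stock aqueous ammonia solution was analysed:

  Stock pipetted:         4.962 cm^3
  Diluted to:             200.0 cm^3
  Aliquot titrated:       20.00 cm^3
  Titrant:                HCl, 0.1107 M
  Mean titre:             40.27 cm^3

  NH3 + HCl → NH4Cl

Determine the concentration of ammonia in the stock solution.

n(HCl) = 0.04027 × 0.1107 = 4.458 × 10^-3 mol
n(NH3) in the aliquot = 4.458 × 10^-3 mol (1:1 ratio)
[NH3]_dilute = 4.458 × 10^-3 / 0.02000 = 0.2229 mol/L
Dilution factor = 200.0 / 4.962 = 40.31
[NH3]_stock = 0.2229 × 40.31 = 8.984 mol/L

8.984 M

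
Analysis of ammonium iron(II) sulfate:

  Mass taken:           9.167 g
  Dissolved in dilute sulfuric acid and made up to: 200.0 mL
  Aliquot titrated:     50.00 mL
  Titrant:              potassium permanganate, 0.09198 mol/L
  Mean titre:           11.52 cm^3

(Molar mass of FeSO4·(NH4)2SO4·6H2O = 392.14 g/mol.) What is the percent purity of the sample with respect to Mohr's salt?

90.65 %

MnO4^- + 5 Fe^2+ + 8 H^+ → Mn^2+ + 5 Fe^3+ + 4 H2O
n(KMnO4) per titration = 0.01152 × 0.09198 = 1.060 × 10^-3 mol
From the 5:1 ratio, n(FeSO4·(NH4)2SO4·6H2O) in each aliquot = 5/1 × 1.060 × 10^-3 = 5.298 × 10^-3 mol
n(FeSO4·(NH4)2SO4·6H2O) in the whole flask = 5.298 × 10^-3 × 200.0/50.00 = 0.02119 mol
mass of FeSO4·(NH4)2SO4·6H2O = 0.02119 × 392.14 = 8.310 g
% FeSO4·(NH4)2SO4·6H2O = 8.310 / 9.167 × 100 = 90.65 %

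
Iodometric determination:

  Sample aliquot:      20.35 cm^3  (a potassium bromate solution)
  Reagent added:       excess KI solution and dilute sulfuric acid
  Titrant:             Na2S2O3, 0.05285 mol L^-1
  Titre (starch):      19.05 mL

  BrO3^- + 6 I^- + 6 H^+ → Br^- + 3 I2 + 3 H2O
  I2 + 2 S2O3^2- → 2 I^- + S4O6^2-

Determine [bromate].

0.008246 mol/L

n(S2O3^2-) = 0.01905 × 0.05285 = 1.007 × 10^-3 mol
n(I2) = n(S2O3^2-)/2 = 5.034 × 10^-4 mol
From the 1:3 ratio, n(BrO3^-) in the aliquot = 1/3 × 5.034 × 10^-4 = 1.678 × 10^-4 mol
[BrO3^-] = 1.678 × 10^-4 / 0.02035 = 0.008246 mol/L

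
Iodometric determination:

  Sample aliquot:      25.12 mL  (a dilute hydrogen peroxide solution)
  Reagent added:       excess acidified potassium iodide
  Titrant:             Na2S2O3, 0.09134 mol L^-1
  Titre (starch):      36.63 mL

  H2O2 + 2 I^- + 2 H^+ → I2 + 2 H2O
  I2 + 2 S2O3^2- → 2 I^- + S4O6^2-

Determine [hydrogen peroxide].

n(S2O3^2-) = 0.03663 × 0.09134 = 3.346 × 10^-3 mol
n(I2) = n(S2O3^2-)/2 = 1.673 × 10^-3 mol
n(H2O2) in the aliquot = 1.673 × 10^-3 mol (1:1 ratio)
[H2O2] = 1.673 × 10^-3 / 0.02512 = 0.06660 mol/L

0.06660 mol/L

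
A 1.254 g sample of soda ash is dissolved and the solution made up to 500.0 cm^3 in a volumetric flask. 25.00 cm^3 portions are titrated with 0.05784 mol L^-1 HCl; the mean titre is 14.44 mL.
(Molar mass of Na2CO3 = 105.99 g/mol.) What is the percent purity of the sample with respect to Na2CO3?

70.59 %

Na2CO3 + 2 HCl → 2 NaCl + H2O + CO2
n(HCl) per titration = 0.01444 × 0.05784 = 8.352 × 10^-4 mol
From the 1:2 ratio, n(Na2CO3) in each aliquot = 1/2 × 8.352 × 10^-4 = 4.176 × 10^-4 mol
n(Na2CO3) in the whole flask = 4.176 × 10^-4 × 500.0/25.00 = 8.352 × 10^-3 mol
mass of Na2CO3 = 8.352 × 10^-3 × 105.99 = 0.8852 g
% Na2CO3 = 0.8852 / 1.254 × 100 = 70.59 %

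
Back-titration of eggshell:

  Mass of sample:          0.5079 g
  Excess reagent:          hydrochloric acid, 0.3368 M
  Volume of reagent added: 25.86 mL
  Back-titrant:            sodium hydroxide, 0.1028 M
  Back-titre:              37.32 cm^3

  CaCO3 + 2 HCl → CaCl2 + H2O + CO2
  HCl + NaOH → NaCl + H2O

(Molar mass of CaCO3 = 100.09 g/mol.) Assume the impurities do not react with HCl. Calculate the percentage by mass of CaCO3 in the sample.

48.02 %

n(HCl) added = 0.02586 × 0.3368 = 8.710 × 10^-3 mol
n(NaOH) used in back-titration = 0.03732 × 0.1028 = 3.836 × 10^-3 mol
n(HCl) left over = 3.836 × 10^-3 mol (1:1 ratio)
n(HCl) consumed by analyte = 8.710 × 10^-3 − 3.836 × 10^-3 = 4.873 × 10^-3 mol
From the 1:2 ratio, n(CaCO3) = 1/2 × 4.873 × 10^-3 = 2.437 × 10^-3 mol
mass of CaCO3 = 2.437 × 10^-3 × 100.09 = 0.2439 g
% CaCO3 = 0.2439 / 0.5079 × 100 = 48.02 %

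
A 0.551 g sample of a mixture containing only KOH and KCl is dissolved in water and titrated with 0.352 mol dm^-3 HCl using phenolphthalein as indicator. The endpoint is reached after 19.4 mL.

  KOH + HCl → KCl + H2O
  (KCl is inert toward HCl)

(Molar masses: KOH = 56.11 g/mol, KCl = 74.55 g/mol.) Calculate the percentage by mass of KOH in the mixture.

69.5 %

n(HCl) = 0.0194 × 0.352 = 6.83 × 10^-3 mol
Let x = n(KOH), y = n(KCl).
Titrant: 1x = 6.83 × 10^-3;  mass: 56.11x + 74.55y = 0.551
Solving, x = 6.83 × 10^-3 mol, y = 2.25 × 10^-3 mol
mass of KOH = 6.83 × 10^-3 × 56.11 = 0.383 g
% KOH = 0.383 / 0.551 × 100 = 69.5 %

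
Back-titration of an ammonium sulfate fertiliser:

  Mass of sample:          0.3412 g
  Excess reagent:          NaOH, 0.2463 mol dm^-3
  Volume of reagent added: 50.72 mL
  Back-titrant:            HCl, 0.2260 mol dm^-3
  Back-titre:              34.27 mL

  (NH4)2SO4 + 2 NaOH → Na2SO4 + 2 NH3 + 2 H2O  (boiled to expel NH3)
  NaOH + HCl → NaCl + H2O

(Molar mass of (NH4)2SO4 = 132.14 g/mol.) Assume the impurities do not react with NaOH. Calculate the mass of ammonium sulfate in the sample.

n(NaOH) added = 0.05072 × 0.2463 = 0.01249 mol
n(HCl) used in back-titration = 0.03427 × 0.2260 = 7.745 × 10^-3 mol
n(NaOH) left over = 7.745 × 10^-3 mol (1:1 ratio)
n(NaOH) consumed by analyte = 0.01249 − 7.745 × 10^-3 = 4.747 × 10^-3 mol
From the 1:2 ratio, n((NH4)2SO4) = 1/2 × 4.747 × 10^-3 = 2.374 × 10^-3 mol
mass of (NH4)2SO4 = 2.374 × 10^-3 × 132.14 = 0.3137 g

0.3137 g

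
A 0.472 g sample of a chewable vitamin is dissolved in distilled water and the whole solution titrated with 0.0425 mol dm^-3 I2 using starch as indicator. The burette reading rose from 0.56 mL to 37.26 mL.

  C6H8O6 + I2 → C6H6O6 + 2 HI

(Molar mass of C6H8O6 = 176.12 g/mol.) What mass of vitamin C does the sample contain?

n(I2) = 0.0367 L × 0.0425 mol/L = 1.56 × 10^-3 mol
n(C6H8O6) = 1.56 × 10^-3 mol (1:1 ratio)
mass of C6H8O6 = 1.56 × 10^-3 × 176.12 g/mol = 0.275 g

0.275 g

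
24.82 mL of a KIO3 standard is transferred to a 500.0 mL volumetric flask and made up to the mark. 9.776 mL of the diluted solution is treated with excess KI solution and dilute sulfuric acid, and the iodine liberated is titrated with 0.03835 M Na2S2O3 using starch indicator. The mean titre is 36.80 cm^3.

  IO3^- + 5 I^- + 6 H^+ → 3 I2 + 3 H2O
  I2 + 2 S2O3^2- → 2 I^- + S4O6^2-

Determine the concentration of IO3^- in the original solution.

0.4847 M

n(S2O3^2-) = 0.03680 × 0.03835 = 1.411 × 10^-3 mol
n(I2) = n(S2O3^2-)/2 = 7.056 × 10^-4 mol
From the 1:3 ratio, n(IO3^-) in the aliquot = 1/3 × 7.056 × 10^-4 = 2.352 × 10^-4 mol
[IO3^-]_dilute = 2.352 × 10^-4 / 0.009776 = 0.02406 mol/L
[IO3^-]_original = 0.02406 × 500.0/24.82 = 0.4847 mol/L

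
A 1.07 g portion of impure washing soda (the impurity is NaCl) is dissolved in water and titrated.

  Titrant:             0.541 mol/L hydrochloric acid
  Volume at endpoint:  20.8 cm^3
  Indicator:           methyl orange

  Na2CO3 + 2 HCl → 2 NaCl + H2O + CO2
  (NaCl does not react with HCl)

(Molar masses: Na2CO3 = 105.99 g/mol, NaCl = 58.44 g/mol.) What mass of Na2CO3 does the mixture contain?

n(HCl) = 0.0208 × 0.541 = 0.0113 mol
Let x = n(Na2CO3), y = n(NaCl).
Titrant: 2x = 0.0113;  mass: 105.99x + 58.44y = 1.07
Solving, x = 5.63 × 10^-3 mol, y = 8.11 × 10^-3 mol
mass of Na2CO3 = 5.63 × 10^-3 × 105.99 = 0.596 g

0.596 g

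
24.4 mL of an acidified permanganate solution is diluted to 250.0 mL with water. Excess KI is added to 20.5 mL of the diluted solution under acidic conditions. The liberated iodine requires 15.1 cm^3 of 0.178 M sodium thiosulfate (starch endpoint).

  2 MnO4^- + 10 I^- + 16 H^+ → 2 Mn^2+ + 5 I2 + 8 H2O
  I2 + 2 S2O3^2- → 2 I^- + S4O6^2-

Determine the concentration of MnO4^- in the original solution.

n(S2O3^2-) = 0.0151 × 0.178 = 2.69 × 10^-3 mol
n(I2) = n(S2O3^2-)/2 = 1.34 × 10^-3 mol
From the 2:5 ratio, n(MnO4^-) in the aliquot = 2/5 × 1.34 × 10^-3 = 5.38 × 10^-4 mol
[MnO4^-]_dilute = 5.38 × 10^-4 / 0.0205 = 0.0262 mol/L
[MnO4^-]_original = 0.0262 × 250.0/24.4 = 0.269 mol/L

0.269 M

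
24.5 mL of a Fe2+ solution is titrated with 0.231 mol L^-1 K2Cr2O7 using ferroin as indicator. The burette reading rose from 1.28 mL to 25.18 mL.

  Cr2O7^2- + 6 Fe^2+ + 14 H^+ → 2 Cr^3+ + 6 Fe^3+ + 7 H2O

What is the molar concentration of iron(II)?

n(K2Cr2O7) = 0.0239 L × 0.231 mol/L = 5.52 × 10^-3 mol
From the 6:1 mole ratio, n(Fe2+) = 6/1 × 5.52 × 10^-3 = 0.0331 mol
[Fe2+] = 0.0331 mol / 0.0245 L = 1.35 mol/L

1.35 mol/L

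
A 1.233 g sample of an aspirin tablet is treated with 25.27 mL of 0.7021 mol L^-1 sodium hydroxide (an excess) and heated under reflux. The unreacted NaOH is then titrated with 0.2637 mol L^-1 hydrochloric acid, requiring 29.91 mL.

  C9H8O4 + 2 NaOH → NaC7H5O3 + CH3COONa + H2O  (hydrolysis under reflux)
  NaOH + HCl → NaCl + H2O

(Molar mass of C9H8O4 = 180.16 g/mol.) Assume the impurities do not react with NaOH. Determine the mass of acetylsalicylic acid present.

n(NaOH) added = 0.02527 × 0.7021 = 0.01774 mol
n(HCl) used in back-titration = 0.02991 × 0.2637 = 7.887 × 10^-3 mol
n(NaOH) left over = 7.887 × 10^-3 mol (1:1 ratio)
n(NaOH) consumed by analyte = 0.01774 − 7.887 × 10^-3 = 9.855 × 10^-3 mol
From the 1:2 ratio, n(C9H8O4) = 1/2 × 9.855 × 10^-3 = 4.927 × 10^-3 mol
mass of C9H8O4 = 4.927 × 10^-3 × 180.16 = 0.8877 g

0.8877 g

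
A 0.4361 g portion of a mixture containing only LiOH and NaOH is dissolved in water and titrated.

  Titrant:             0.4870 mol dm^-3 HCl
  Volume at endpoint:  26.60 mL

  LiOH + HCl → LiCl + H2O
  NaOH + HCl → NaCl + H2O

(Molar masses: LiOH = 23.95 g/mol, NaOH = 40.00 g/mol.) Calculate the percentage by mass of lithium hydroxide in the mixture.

28.08 %

n(HCl) = 0.02660 × 0.4870 = 0.01295 mol
Let x = n(LiOH), y = n(NaOH).
Titrant: 1x + 1y = 0.01295;  mass: 23.95x + 40.00y = 0.4361
Solving, x = 5.113 × 10^-3 mol, y = 7.841 × 10^-3 mol
mass of LiOH = 5.113 × 10^-3 × 23.95 = 0.1225 g
% LiOH = 0.1225 / 0.4361 × 100 = 28.08 %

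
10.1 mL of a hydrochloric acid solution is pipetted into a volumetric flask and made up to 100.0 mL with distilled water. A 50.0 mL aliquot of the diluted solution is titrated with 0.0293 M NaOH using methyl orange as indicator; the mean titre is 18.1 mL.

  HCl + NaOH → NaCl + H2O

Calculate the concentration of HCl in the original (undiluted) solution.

0.105 M

n(NaOH) = 0.0181 × 0.0293 = 5.30 × 10^-4 mol
n(HCl) in the aliquot = 5.30 × 10^-4 mol (1:1 ratio)
[HCl]_dilute = 5.30 × 10^-4 / 0.0500 = 0.0106 mol/L
Dilution factor = 100.0 / 10.1 = 9.901
[HCl]_stock = 0.0106 × 9.901 = 0.105 mol/L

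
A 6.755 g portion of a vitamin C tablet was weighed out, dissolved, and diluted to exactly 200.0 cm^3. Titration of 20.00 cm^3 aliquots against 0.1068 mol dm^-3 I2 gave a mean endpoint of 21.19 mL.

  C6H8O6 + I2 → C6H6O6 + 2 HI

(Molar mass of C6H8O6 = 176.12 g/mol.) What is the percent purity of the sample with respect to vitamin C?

59.00 %

n(I2) per titration = 0.02119 × 0.1068 = 2.263 × 10^-3 mol
n(C6H8O6) in each aliquot = 2.263 × 10^-3 mol (1:1 ratio)
n(C6H8O6) in the whole flask = 2.263 × 10^-3 × 200.0/20.00 = 0.02263 mol
mass of C6H8O6 = 0.02263 × 176.12 = 3.986 g
% C6H8O6 = 3.986 / 6.755 × 100 = 59.00 %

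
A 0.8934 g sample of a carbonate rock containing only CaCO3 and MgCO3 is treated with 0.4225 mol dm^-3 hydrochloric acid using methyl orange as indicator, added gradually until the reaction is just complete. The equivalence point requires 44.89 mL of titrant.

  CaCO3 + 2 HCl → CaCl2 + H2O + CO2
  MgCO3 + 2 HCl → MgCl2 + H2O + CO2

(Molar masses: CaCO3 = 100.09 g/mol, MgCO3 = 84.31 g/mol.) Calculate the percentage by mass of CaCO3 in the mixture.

66.66 %

n(HCl) = 0.04489 × 0.4225 = 0.01897 mol
Let x = n(CaCO3), y = n(MgCO3).
Titrant: 2x + 2y = 0.01897;  mass: 100.09x + 84.31y = 0.8934
Solving, x = 5.950 × 10^-3 mol, y = 3.533 × 10^-3 mol
mass of CaCO3 = 5.950 × 10^-3 × 100.09 = 0.5955 g
% CaCO3 = 0.5955 / 0.8934 × 100 = 66.66 %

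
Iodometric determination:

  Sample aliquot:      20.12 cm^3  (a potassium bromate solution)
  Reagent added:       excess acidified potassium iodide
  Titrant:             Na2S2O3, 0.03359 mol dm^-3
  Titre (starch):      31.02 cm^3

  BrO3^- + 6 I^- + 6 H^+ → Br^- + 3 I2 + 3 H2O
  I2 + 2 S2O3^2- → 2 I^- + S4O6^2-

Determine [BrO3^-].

0.008631 mol/L

n(S2O3^2-) = 0.03102 × 0.03359 = 1.042 × 10^-3 mol
n(I2) = n(S2O3^2-)/2 = 5.210 × 10^-4 mol
From the 1:3 ratio, n(BrO3^-) in the aliquot = 1/3 × 5.210 × 10^-4 = 1.737 × 10^-4 mol
[BrO3^-] = 1.737 × 10^-4 / 0.02012 = 0.008631 mol/L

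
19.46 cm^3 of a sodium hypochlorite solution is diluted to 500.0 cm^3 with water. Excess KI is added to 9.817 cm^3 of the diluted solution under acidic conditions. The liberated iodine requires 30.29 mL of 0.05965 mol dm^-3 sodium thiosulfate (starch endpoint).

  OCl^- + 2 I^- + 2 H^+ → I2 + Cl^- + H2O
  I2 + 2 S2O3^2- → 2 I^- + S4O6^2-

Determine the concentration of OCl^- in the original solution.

n(S2O3^2-) = 0.03029 × 0.05965 = 1.807 × 10^-3 mol
n(I2) = n(S2O3^2-)/2 = 9.034 × 10^-4 mol
n(OCl^-) in the aliquot = 9.034 × 10^-4 mol (1:1 ratio)
[OCl^-]_dilute = 9.034 × 10^-4 / 0.009817 = 0.09202 mol/L
[OCl^-]_original = 0.09202 × 500.0/19.46 = 2.364 mol/L

2.364 mol/L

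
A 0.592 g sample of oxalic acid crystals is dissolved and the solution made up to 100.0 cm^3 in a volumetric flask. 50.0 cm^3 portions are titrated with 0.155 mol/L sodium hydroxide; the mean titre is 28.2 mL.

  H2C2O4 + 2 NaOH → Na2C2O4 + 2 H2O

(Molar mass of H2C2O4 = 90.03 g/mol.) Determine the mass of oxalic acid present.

0.394 g

n(NaOH) per titration = 0.0282 × 0.155 = 4.37 × 10^-3 mol
From the 1:2 ratio, n(H2C2O4) in each aliquot = 1/2 × 4.37 × 10^-3 = 2.19 × 10^-3 mol
n(H2C2O4) in the whole flask = 2.19 × 10^-3 × 100.0/50.0 = 4.37 × 10^-3 mol
mass of H2C2O4 = 4.37 × 10^-3 × 90.03 = 0.394 g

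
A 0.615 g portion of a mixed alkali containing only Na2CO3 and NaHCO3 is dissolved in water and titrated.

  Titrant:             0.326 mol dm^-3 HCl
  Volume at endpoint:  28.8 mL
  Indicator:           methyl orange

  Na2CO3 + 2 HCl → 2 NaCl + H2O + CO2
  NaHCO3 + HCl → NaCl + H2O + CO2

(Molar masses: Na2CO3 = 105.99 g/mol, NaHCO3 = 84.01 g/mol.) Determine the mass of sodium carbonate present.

0.297 g

n(HCl) = 0.0288 × 0.326 = 9.39 × 10^-3 mol
Let x = n(Na2CO3), y = n(NaHCO3).
Titrant: 2x + 1y = 9.39 × 10^-3;  mass: 105.99x + 84.01y = 0.615
Solving, x = 2.80 × 10^-3 mol, y = 3.79 × 10^-3 mol
mass of Na2CO3 = 2.80 × 10^-3 × 105.99 = 0.297 g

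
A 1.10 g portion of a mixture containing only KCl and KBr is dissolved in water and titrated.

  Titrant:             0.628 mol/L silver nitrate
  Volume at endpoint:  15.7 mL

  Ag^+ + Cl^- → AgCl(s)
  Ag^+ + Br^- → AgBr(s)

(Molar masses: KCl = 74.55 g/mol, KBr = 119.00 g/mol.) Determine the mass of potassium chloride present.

0.123 g

n(AgNO3) = 0.0157 × 0.628 = 9.86 × 10^-3 mol
Let x = n(KCl), y = n(KBr).
Titrant: 1x + 1y = 9.86 × 10^-3;  mass: 74.55x + 119.00y = 1.10
Solving, x = 1.65 × 10^-3 mol, y = 8.21 × 10^-3 mol
mass of KCl = 1.65 × 10^-3 × 74.55 = 0.123 g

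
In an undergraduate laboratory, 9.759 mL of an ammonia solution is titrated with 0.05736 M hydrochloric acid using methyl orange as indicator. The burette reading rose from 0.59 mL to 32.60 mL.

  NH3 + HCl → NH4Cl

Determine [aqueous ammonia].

n(HCl) = 0.03201 L × 0.05736 mol/L = 1.836 × 10^-3 mol
n(NH3) = 1.836 × 10^-3 mol (1:1 mole ratio)
[NH3] = 1.836 × 10^-3 mol / 0.009759 L = 0.1881 mol/L

0.1881 M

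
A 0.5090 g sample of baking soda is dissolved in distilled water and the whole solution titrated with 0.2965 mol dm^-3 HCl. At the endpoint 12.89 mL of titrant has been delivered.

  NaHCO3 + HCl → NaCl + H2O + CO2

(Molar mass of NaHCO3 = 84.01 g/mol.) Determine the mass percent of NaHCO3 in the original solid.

63.08 %

n(HCl) = 0.01289 L × 0.2965 mol/L = 3.822 × 10^-3 mol
n(NaHCO3) = 3.822 × 10^-3 mol (1:1 ratio)
mass of NaHCO3 = 3.822 × 10^-3 × 84.01 g/mol = 0.3211 g
% NaHCO3 = 0.3211 / 0.5090 × 100 = 63.08 %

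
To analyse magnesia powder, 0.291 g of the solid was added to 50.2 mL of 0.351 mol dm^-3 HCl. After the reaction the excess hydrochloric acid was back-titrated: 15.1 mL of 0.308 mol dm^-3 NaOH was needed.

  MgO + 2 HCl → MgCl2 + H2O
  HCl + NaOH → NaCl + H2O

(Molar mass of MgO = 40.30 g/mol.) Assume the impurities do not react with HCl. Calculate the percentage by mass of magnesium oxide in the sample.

n(HCl) added = 0.0502 × 0.351 = 0.0176 mol
n(NaOH) used in back-titration = 0.0151 × 0.308 = 4.65 × 10^-3 mol
n(HCl) left over = 4.65 × 10^-3 mol (1:1 ratio)
n(HCl) consumed by analyte = 0.0176 − 4.65 × 10^-3 = 0.0130 mol
From the 1:2 ratio, n(MgO) = 1/2 × 0.0130 = 6.48 × 10^-3 mol
mass of MgO = 6.48 × 10^-3 × 40.30 = 0.261 g
% MgO = 0.261 / 0.291 × 100 = 89.8 %

89.8 %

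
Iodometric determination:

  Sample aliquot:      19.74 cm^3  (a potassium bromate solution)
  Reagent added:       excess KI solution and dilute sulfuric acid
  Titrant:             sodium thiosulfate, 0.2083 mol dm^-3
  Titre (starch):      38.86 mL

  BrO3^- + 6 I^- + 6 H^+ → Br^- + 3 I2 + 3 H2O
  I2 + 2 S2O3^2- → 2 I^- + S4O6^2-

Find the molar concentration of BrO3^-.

0.06834 mol/L

n(S2O3^2-) = 0.03886 × 0.2083 = 8.095 × 10^-3 mol
n(I2) = n(S2O3^2-)/2 = 4.047 × 10^-3 mol
From the 1:3 ratio, n(BrO3^-) in the aliquot = 1/3 × 4.047 × 10^-3 = 1.349 × 10^-3 mol
[BrO3^-] = 1.349 × 10^-3 / 0.01974 = 0.06834 mol/L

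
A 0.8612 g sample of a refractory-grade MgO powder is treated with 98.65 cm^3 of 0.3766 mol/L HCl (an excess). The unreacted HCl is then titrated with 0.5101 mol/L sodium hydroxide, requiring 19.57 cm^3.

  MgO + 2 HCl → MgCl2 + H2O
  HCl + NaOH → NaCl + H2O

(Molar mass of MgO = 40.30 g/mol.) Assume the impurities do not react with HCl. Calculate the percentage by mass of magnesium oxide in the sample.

n(HCl) added = 0.09865 × 0.3766 = 0.03715 mol
n(NaOH) used in back-titration = 0.01957 × 0.5101 = 9.983 × 10^-3 mol
n(HCl) left over = 9.983 × 10^-3 mol (1:1 ratio)
n(HCl) consumed by analyte = 0.03715 − 9.983 × 10^-3 = 0.02717 mol
From the 1:2 ratio, n(MgO) = 1/2 × 0.02717 = 0.01358 mol
mass of MgO = 0.01358 × 40.30 = 0.5475 g
% MgO = 0.5475 / 0.8612 × 100 = 63.57 %

63.57 %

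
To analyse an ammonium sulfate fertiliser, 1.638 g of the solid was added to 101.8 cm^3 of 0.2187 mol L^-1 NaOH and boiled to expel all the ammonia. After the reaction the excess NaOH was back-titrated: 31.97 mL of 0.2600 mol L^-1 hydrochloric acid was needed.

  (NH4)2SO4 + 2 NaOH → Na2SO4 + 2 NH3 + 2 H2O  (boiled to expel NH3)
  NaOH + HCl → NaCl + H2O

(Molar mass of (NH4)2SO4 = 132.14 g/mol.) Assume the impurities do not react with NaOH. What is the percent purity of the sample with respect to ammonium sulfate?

56.27 %

n(NaOH) added = 0.1018 × 0.2187 = 0.02226 mol
n(HCl) used in back-titration = 0.03197 × 0.2600 = 8.312 × 10^-3 mol
n(NaOH) left over = 8.312 × 10^-3 mol (1:1 ratio)
n(NaOH) consumed by analyte = 0.02226 − 8.312 × 10^-3 = 0.01395 mol
From the 1:2 ratio, n((NH4)2SO4) = 1/2 × 0.01395 = 6.976 × 10^-3 mol
mass of (NH4)2SO4 = 6.976 × 10^-3 × 132.14 = 0.9218 g
% (NH4)2SO4 = 0.9218 / 1.638 × 100 = 56.27 %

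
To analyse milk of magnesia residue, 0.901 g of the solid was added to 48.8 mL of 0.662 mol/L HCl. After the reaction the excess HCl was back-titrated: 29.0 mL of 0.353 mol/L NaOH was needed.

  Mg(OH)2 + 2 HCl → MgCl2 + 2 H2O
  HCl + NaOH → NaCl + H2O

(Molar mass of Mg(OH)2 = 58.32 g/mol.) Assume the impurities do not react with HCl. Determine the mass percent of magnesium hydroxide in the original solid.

71.4 %

n(HCl) added = 0.0488 × 0.662 = 0.0323 mol
n(NaOH) used in back-titration = 0.0290 × 0.353 = 0.0102 mol
n(HCl) left over = 0.0102 mol (1:1 ratio)
n(HCl) consumed by analyte = 0.0323 − 0.0102 = 0.0221 mol
From the 1:2 ratio, n(Mg(OH)2) = 1/2 × 0.0221 = 0.0110 mol
mass of Mg(OH)2 = 0.0110 × 58.32 = 0.644 g
% Mg(OH)2 = 0.644 / 0.901 × 100 = 71.4 %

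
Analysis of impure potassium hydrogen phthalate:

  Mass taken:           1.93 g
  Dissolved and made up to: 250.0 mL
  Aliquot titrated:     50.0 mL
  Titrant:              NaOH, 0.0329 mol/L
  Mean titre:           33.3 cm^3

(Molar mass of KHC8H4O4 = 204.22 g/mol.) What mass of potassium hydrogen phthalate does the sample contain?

KHC8H4O4 + NaOH → KNaC8H4O4 + H2O
n(NaOH) per titration = 0.0333 × 0.0329 = 1.10 × 10^-3 mol
n(KHC8H4O4) in each aliquot = 1.10 × 10^-3 mol (1:1 ratio)
n(KHC8H4O4) in the whole flask = 1.10 × 10^-3 × 250.0/50.0 = 5.48 × 10^-3 mol
mass of KHC8H4O4 = 5.48 × 10^-3 × 204.22 = 1.12 g

1.12 g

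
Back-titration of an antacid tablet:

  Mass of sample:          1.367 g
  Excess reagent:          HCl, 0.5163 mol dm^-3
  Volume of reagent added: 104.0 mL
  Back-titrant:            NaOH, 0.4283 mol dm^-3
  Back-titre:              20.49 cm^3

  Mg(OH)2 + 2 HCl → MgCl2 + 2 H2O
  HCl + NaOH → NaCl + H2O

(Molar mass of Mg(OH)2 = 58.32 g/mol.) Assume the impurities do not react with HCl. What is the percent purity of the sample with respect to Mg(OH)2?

95.82 %

n(HCl) added = 0.1040 × 0.5163 = 0.05370 mol
n(NaOH) used in back-titration = 0.02049 × 0.4283 = 8.776 × 10^-3 mol
n(HCl) left over = 8.776 × 10^-3 mol (1:1 ratio)
n(HCl) consumed by analyte = 0.05370 − 8.776 × 10^-3 = 0.04492 mol
From the 1:2 ratio, n(Mg(OH)2) = 1/2 × 0.04492 = 0.02246 mol
mass of Mg(OH)2 = 0.02246 × 58.32 = 1.310 g
% Mg(OH)2 = 1.310 / 1.367 × 100 = 95.82 %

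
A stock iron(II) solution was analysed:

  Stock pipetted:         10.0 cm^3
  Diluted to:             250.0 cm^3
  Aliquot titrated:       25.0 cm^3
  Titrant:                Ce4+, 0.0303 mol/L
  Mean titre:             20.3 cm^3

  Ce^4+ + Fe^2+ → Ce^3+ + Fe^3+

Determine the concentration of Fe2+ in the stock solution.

n(Ce4+) = 0.0203 × 0.0303 = 6.15 × 10^-4 mol
n(Fe2+) in the aliquot = 6.15 × 10^-4 mol (1:1 ratio)
[Fe2+]_dilute = 6.15 × 10^-4 / 0.0250 = 0.0246 mol/L
Dilution factor = 250.0 / 10.0 = 25.00
[Fe2+]_stock = 0.0246 × 25.00 = 0.615 mol/L

0.615 mol/L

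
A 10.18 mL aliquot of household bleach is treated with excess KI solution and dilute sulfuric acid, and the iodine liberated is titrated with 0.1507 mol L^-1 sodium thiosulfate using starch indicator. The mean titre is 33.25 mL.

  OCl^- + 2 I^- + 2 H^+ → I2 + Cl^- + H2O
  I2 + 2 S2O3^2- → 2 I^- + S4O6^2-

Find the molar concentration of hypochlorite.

n(S2O3^2-) = 0.03325 × 0.1507 = 5.011 × 10^-3 mol
n(I2) = n(S2O3^2-)/2 = 2.505 × 10^-3 mol
n(OCl^-) in the aliquot = 2.505 × 10^-3 mol (1:1 ratio)
[OCl^-] = 2.505 × 10^-3 / 0.01018 = 0.2461 mol/L

0.2461 mol/L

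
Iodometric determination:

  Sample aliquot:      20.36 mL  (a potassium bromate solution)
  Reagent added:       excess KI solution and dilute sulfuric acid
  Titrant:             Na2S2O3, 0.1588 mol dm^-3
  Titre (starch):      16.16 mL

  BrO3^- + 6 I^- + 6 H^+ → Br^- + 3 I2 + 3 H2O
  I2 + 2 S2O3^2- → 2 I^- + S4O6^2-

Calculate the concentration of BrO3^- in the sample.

0.02101 mol/L

n(S2O3^2-) = 0.01616 × 0.1588 = 2.566 × 10^-3 mol
n(I2) = n(S2O3^2-)/2 = 1.283 × 10^-3 mol
From the 1:3 ratio, n(BrO3^-) in the aliquot = 1/3 × 1.283 × 10^-3 = 4.277 × 10^-4 mol
[BrO3^-] = 4.277 × 10^-4 / 0.02036 = 0.02101 mol/L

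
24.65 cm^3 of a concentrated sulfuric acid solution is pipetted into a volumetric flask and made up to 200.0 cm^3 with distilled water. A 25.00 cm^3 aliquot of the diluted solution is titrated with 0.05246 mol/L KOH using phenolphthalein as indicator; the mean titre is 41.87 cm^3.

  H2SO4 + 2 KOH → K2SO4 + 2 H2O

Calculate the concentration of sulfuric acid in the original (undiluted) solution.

n(KOH) = 0.04187 × 0.05246 = 2.197 × 10^-3 mol
From the 1:2 ratio, n(H2SO4) in the aliquot = 1/2 × 2.197 × 10^-3 = 1.098 × 10^-3 mol
[H2SO4]_dilute = 1.098 × 10^-3 / 0.02500 = 0.04393 mol/L
Dilution factor = 200.0 / 24.65 = 8.114
[H2SO4]_stock = 0.04393 × 8.114 = 0.3564 mol/L

0.3564 mol/L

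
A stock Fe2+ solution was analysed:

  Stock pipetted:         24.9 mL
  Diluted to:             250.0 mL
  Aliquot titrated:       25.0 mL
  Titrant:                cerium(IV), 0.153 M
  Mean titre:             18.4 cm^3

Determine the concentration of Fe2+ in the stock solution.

Ce^4+ + Fe^2+ → Ce^3+ + Fe^3+
n(Ce4+) = 0.0184 × 0.153 = 2.82 × 10^-3 mol
n(Fe2+) in the aliquot = 2.82 × 10^-3 mol (1:1 ratio)
[Fe2+]_dilute = 2.82 × 10^-3 / 0.0250 = 0.113 mol/L
Dilution factor = 250.0 / 24.9 = 10.04
[Fe2+]_stock = 0.113 × 10.04 = 1.13 mol/L

1.13 M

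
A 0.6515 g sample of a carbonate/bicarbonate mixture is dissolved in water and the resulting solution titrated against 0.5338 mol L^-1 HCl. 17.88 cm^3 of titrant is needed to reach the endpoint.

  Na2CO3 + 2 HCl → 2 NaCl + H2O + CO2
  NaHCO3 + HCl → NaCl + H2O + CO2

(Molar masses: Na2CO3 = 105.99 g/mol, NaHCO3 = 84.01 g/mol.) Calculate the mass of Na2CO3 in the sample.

0.2569 g

n(HCl) = 0.01788 × 0.5338 = 9.544 × 10^-3 mol
Let x = n(Na2CO3), y = n(NaHCO3).
Titrant: 2x + 1y = 9.544 × 10^-3;  mass: 105.99x + 84.01y = 0.6515
Solving, x = 2.423 × 10^-3 mol, y = 4.698 × 10^-3 mol
mass of Na2CO3 = 2.423 × 10^-3 × 105.99 = 0.2569 g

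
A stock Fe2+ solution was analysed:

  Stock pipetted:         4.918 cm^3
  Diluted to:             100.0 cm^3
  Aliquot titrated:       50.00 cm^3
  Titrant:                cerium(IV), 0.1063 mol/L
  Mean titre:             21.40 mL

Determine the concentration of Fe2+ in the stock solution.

0.9251 mol/L

Ce^4+ + Fe^2+ → Ce^3+ + Fe^3+
n(Ce4+) = 0.02140 × 0.1063 = 2.275 × 10^-3 mol
n(Fe2+) in the aliquot = 2.275 × 10^-3 mol (1:1 ratio)
[Fe2+]_dilute = 2.275 × 10^-3 / 0.05000 = 0.04550 mol/L
Dilution factor = 100.0 / 4.918 = 20.33
[Fe2+]_stock = 0.04550 × 20.33 = 0.9251 mol/L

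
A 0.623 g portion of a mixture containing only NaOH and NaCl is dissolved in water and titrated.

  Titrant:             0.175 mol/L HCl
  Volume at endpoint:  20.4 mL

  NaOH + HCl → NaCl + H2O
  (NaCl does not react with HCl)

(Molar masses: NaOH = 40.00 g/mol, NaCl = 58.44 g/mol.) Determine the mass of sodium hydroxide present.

0.143 g

n(HCl) = 0.0204 × 0.175 = 3.57 × 10^-3 mol
Let x = n(NaOH), y = n(NaCl).
Titrant: 1x = 3.57 × 10^-3;  mass: 40.00x + 58.44y = 0.623
Solving, x = 3.57 × 10^-3 mol, y = 8.22 × 10^-3 mol
mass of NaOH = 3.57 × 10^-3 × 40.00 = 0.143 g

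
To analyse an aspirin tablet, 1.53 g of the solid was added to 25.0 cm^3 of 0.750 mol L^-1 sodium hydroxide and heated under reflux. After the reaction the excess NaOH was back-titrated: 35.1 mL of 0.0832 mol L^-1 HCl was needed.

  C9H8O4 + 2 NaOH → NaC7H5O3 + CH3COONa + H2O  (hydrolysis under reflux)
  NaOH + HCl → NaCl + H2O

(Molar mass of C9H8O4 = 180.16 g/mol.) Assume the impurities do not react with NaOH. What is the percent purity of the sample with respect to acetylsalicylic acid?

n(NaOH) added = 0.0250 × 0.750 = 0.0187 mol
n(HCl) used in back-titration = 0.0351 × 0.0832 = 2.92 × 10^-3 mol
n(NaOH) left over = 2.92 × 10^-3 mol (1:1 ratio)
n(NaOH) consumed by analyte = 0.0187 − 2.92 × 10^-3 = 0.0158 mol
From the 1:2 ratio, n(C9H8O4) = 1/2 × 0.0158 = 7.91 × 10^-3 mol
mass of C9H8O4 = 7.91 × 10^-3 × 180.16 = 1.43 g
% C9H8O4 = 1.43 / 1.53 × 100 = 93.2 %

93.2 %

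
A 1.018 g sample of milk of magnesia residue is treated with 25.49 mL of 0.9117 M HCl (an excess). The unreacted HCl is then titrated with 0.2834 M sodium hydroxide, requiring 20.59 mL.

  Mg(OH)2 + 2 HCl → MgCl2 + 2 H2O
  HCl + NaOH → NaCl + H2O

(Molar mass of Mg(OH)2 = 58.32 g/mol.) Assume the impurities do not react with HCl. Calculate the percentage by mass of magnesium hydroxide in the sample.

n(HCl) added = 0.02549 × 0.9117 = 0.02324 mol
n(NaOH) used in back-titration = 0.02059 × 0.2834 = 5.835 × 10^-3 mol
n(HCl) left over = 5.835 × 10^-3 mol (1:1 ratio)
n(HCl) consumed by analyte = 0.02324 − 5.835 × 10^-3 = 0.01740 mol
From the 1:2 ratio, n(Mg(OH)2) = 1/2 × 0.01740 = 8.702 × 10^-3 mol
mass of Mg(OH)2 = 8.702 × 10^-3 × 58.32 = 0.5075 g
% Mg(OH)2 = 0.5075 / 1.018 × 100 = 49.85 %

49.85 %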